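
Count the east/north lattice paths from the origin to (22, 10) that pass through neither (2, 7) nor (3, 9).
Number of paths = 64446244

Inclusion–exclusion. Total paths: C(32, 22) = 64512240. Through P₁: C(9, 2)·C(23, 20) = 63756. Through P₂: C(12, 3)·C(20, 19) = 4400. Since P₁ is strictly southwest of P₂, a monotone path through both must visit P₁ then P₂; paths through both = C(9, 2)·C(3, 1)·C(20, 19) = 2160. Avoid both = 64512240 − 63756 − 4400 + 2160 = 64446244.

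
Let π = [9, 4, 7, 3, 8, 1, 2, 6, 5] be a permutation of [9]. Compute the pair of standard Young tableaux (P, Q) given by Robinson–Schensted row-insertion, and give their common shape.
P = [1, 2, 5] / [3, 6, 8] / [4, 7] / [9];  Q = [1, 3, 5] / [2, 7, 8] / [4, 9] / [6];  common shape = (3, 3, 2, 1)

Row-insert the values π_1, π_2, … into P one at a time, bumping the leftmost entry strictly greater than the inserted value down to the next row. The recording tableau Q records, in position (i, j), the step at which that cell was added to P.
  Insert 9 (step 1): P = [9];  Q = [1]
  Insert 4 (step 2): P = [4] / [9];  Q = [1] / [2]
  Insert 7 (step 3): P = [4, 7] / [9];  Q = [1, 3] / [2]
  Insert 3 (step 4): P = [3, 7] / [4] / [9];  Q = [1, 3] / [2] / [4]
  Insert 8 (step 5): P = [3, 7, 8] / [4] / [9];  Q = [1, 3, 5] / [2] / [4]
  Insert 1 (step 6): P = [1, 7, 8] / [3] / [4] / [9];  Q = [1, 3, 5] / [2] / [4] / [6]
  Insert 2 (step 7): P = [1, 2, 8] / [3, 7] / [4] / [9];  Q = [1, 3, 5] / [2, 7] / [4] / [6]
  Insert 6 (step 8): P = [1, 2, 6] / [3, 7, 8] / [4] / [9];  Q = [1, 3, 5] / [2, 7, 8] / [4] / [6]
  Insert 5 (step 9): P = [1, 2, 5] / [3, 6, 8] / [4, 7] / [9];  Q = [1, 3, 5] / [2, 7, 8] / [4, 9] / [6]
Final shape: (3, 3, 2, 1).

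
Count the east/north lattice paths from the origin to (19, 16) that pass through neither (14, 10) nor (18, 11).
Number of paths = 3005082618

Inclusion–exclusion. Total paths: C(35, 19) = 4059928950. Through P₁: C(24, 14)·C(11, 5) = 906100272. Through P₂: C(29, 18)·C(6, 1) = 207583740. Since P₁ is strictly southwest of P₂, a monotone path through both must visit P₁ then P₂; paths through both = C(24, 14)·C(5, 4)·C(6, 1) = 58837680. Avoid both = 4059928950 − 906100272 − 207583740 + 58837680 = 3005082618.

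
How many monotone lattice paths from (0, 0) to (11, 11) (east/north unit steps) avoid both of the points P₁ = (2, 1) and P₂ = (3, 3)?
Number of paths = 286728

Inclusion–exclusion. Total paths: C(22, 11) = 705432. Through P₁: C(3, 2)·C(19, 9) = 277134. Through P₂: C(6, 3)·C(16, 8) = 257400. Since P₁ is strictly southwest of P₂, a monotone path through both must visit P₁ then P₂; paths through both = C(3, 2)·C(3, 1)·C(16, 8) = 115830. Avoid both = 705432 − 277134 − 257400 + 115830 = 286728.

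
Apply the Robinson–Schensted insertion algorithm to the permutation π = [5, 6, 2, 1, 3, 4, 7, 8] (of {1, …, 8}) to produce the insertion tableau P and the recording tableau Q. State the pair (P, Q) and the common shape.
P = [1, 3, 4, 7, 8] / [2, 6] / [5];  Q = [1, 2, 6, 7, 8] / [3, 5] / [4];  common shape = (5, 2, 1)

Row-insert the values π_1, π_2, … into P one at a time, bumping the leftmost entry strictly greater than the inserted value down to the next row. The recording tableau Q records, in position (i, j), the step at which that cell was added to P.
  Insert 5 (step 1): P = [5];  Q = [1]
  Insert 6 (step 2): P = [5, 6];  Q = [1, 2]
  Insert 2 (step 3): P = [2, 6] / [5];  Q = [1, 2] / [3]
  Insert 1 (step 4): P = [1, 6] / [2] / [5];  Q = [1, 2] / [3] / [4]
  Insert 3 (step 5): P = [1, 3] / [2, 6] / [5];  Q = [1, 2] / [3, 5] / [4]
  Insert 4 (step 6): P = [1, 3, 4] / [2, 6] / [5];  Q = [1, 2, 6] / [3, 5] / [4]
  Insert 7 (step 7): P = [1, 3, 4, 7] / [2, 6] / [5];  Q = [1, 2, 6, 7] / [3, 5] / [4]
  Insert 8 (step 8): P = [1, 3, 4, 7, 8] / [2, 6] / [5];  Q = [1, 2, 6, 7, 8] / [3, 5] / [4]
Final shape: (5, 2, 1).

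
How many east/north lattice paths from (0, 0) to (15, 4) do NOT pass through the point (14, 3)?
Number of paths = 2516

Total paths from (0, 0) to (15, 4): C(19, 15) = 3876. Paths through (14, 3): (paths (0, 0) → (14, 3)) × (paths (14, 3) → (15, 4)) = C(17, 14) · C(2, 1) = 680 · 2 = 1360. Avoidance count = 3876 − 1360 = 2516.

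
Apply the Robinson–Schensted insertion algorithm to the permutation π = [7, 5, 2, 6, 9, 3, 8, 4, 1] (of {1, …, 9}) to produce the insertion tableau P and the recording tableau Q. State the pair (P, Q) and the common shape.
P = [1, 3, 4] / [2, 6, 8] / [5, 9] / [7];  Q = [1, 4, 5] / [2, 6, 7] / [3, 8] / [9];  common shape = (3, 3, 2, 1)

Row-insert the values π_1, π_2, … into P one at a time, bumping the leftmost entry strictly greater than the inserted value down to the next row. The recording tableau Q records, in position (i, j), the step at which that cell was added to P.
  Insert 7 (step 1): P = [7];  Q = [1]
  Insert 5 (step 2): P = [5] / [7];  Q = [1] / [2]
  Insert 2 (step 3): P = [2] / [5] / [7];  Q = [1] / [2] / [3]
  Insert 6 (step 4): P = [2, 6] / [5] / [7];  Q = [1, 4] / [2] / [3]
  Insert 9 (step 5): P = [2, 6, 9] / [5] / [7];  Q = [1, 4, 5] / [2] / [3]
  Insert 3 (step 6): P = [2, 3, 9] / [5, 6] / [7];  Q = [1, 4, 5] / [2, 6] / [3]
  Insert 8 (step 7): P = [2, 3, 8] / [5, 6, 9] / [7];  Q = [1, 4, 5] / [2, 6, 7] / [3]
  Insert 4 (step 8): P = [2, 3, 4] / [5, 6, 8] / [7, 9];  Q = [1, 4, 5] / [2, 6, 7] / [3, 8]
  Insert 1 (step 9): P = [1, 3, 4] / [2, 6, 8] / [5, 9] / [7];  Q = [1, 4, 5] / [2, 6, 7] / [3, 8] / [9]
Final shape: (3, 3, 2, 1).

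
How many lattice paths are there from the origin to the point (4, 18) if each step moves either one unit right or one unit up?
Number of paths = 7315

A monotone lattice path from (0, 0) to (4, 18) consists of 4 east steps and 18 north steps in some order, so it is determined by which 4 of the 22 steps are east. The count is C(22, 4) = 7315.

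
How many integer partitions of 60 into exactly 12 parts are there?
p(60, 12 parts) = 74287

Partitions of n into exactly k parts are in bijection with partitions of n − k into at most k parts (subtract 1 from each part). So p(60, exactly 12) = p(48, parts ≤ 12). Computing via the recurrence p(m, j) = p(m, j−1) + p(m−j, j) gives 74287.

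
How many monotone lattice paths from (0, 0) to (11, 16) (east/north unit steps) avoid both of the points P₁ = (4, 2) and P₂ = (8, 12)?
Number of paths = 7410270

Inclusion–exclusion. Total paths: C(27, 11) = 13037895. Through P₁: C(6, 4)·C(21, 7) = 1744200. Through P₂: C(20, 8)·C(7, 3) = 4408950. Since P₁ is strictly southwest of P₂, a monotone path through both must visit P₁ then P₂; paths through both = C(6, 4)·C(14, 4)·C(7, 3) = 525525. Avoid both = 13037895 − 1744200 − 4408950 + 525525 = 7410270.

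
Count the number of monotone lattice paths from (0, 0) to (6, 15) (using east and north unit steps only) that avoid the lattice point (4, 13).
Number of paths = 39984

Total paths from (0, 0) to (6, 15): C(21, 6) = 54264. Paths through (4, 13): (paths (0, 0) → (4, 13)) × (paths (4, 13) → (6, 15)) = C(17, 4) · C(4, 2) = 2380 · 6 = 14280. Avoidance count = 54264 − 14280 = 39984.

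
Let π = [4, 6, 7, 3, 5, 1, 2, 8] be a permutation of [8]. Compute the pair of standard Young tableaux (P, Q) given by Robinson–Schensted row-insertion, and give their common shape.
P = [1, 2, 7, 8] / [3, 5] / [4, 6];  Q = [1, 2, 3, 8] / [4, 5] / [6, 7];  common shape = (4, 2, 2)

Row-insert the values π_1, π_2, … into P one at a time, bumping the leftmost entry strictly greater than the inserted value down to the next row. The recording tableau Q records, in position (i, j), the step at which that cell was added to P.
  Insert 4 (step 1): P = [4];  Q = [1]
  Insert 6 (step 2): P = [4, 6];  Q = [1, 2]
  Insert 7 (step 3): P = [4, 6, 7];  Q = [1, 2, 3]
  Insert 3 (step 4): P = [3, 6, 7] / [4];  Q = [1, 2, 3] / [4]
  Insert 5 (step 5): P = [3, 5, 7] / [4, 6];  Q = [1, 2, 3] / [4, 5]
  Insert 1 (step 6): P = [1, 5, 7] / [3, 6] / [4];  Q = [1, 2, 3] / [4, 5] / [6]
  Insert 2 (step 7): P = [1, 2, 7] / [3, 5] / [4, 6];  Q = [1, 2, 3] / [4, 5] / [6, 7]
  Insert 8 (step 8): P = [1, 2, 7, 8] / [3, 5] / [4, 6];  Q = [1, 2, 3, 8] / [4, 5] / [6, 7]
Final shape: (4, 2, 2).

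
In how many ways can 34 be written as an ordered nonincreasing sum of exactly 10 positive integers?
p(34, 10 parts) = 1204

Partitions of n into exactly k parts are in bijection with partitions of n − k into at most k parts (subtract 1 from each part). So p(34, exactly 10) = p(24, parts ≤ 10). Computing via the recurrence p(m, j) = p(m, j−1) + p(m−j, j) gives 1204.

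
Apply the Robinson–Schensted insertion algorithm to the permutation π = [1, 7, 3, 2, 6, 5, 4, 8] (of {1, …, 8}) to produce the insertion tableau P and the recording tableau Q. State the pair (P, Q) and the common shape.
P = [1, 2, 4, 8] / [3, 5] / [6] / [7];  Q = [1, 2, 5, 8] / [3, 6] / [4] / [7];  common shape = (4, 2, 1, 1)

Row-insert the values π_1, π_2, … into P one at a time, bumping the leftmost entry strictly greater than the inserted value down to the next row. The recording tableau Q records, in position (i, j), the step at which that cell was added to P.
  Insert 1 (step 1): P = [1];  Q = [1]
  Insert 7 (step 2): P = [1, 7];  Q = [1, 2]
  Insert 3 (step 3): P = [1, 3] / [7];  Q = [1, 2] / [3]
  Insert 2 (step 4): P = [1, 2] / [3] / [7];  Q = [1, 2] / [3] / [4]
  Insert 6 (step 5): P = [1, 2, 6] / [3] / [7];  Q = [1, 2, 5] / [3] / [4]
  Insert 5 (step 6): P = [1, 2, 5] / [3, 6] / [7];  Q = [1, 2, 5] / [3, 6] / [4]
  Insert 4 (step 7): P = [1, 2, 4] / [3, 5] / [6] / [7];  Q = [1, 2, 5] / [3, 6] / [4] / [7]
  Insert 8 (step 8): P = [1, 2, 4, 8] / [3, 5] / [6] / [7];  Q = [1, 2, 5, 8] / [3, 6] / [4] / [7]
Final shape: (4, 2, 1, 1).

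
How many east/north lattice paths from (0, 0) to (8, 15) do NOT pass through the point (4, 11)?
Number of paths = 394764

Total paths from (0, 0) to (8, 15): C(23, 8) = 490314. Paths through (4, 11): (paths (0, 0) → (4, 11)) × (paths (4, 11) → (8, 15)) = C(15, 4) · C(8, 4) = 1365 · 70 = 95550. Avoidance count = 490314 − 95550 = 394764.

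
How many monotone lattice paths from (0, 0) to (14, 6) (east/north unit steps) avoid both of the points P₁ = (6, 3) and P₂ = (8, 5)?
Number of paths = 19419

Inclusion–exclusion. Total paths: C(20, 14) = 38760. Through P₁: C(9, 6)·C(11, 8) = 13860. Through P₂: C(13, 8)·C(7, 6) = 9009. Since P₁ is strictly southwest of P₂, a monotone path through both must visit P₁ then P₂; paths through both = C(9, 6)·C(4, 2)·C(7, 6) = 3528. Avoid both = 38760 − 13860 − 9009 + 3528 = 19419.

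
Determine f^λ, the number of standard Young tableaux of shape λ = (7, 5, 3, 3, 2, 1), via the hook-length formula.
# SYT of shape (7, 5, 3, 3, 2, 1) = 977728752

Hook-length formula: f^λ = n! / Π hook(c), product over all cells c of the Young diagram. For λ = (7, 5, 3, 3, 2, 1), n = 21 boxes. Hook lengths by row (left-to-right, top-to-bottom): [12, 10, 8, 5, 4, 2, 1]; [9, 7, 5, 2, 1]; [6, 4, 2]; [5, 3, 1]; [3, 1]; [1]. Product of hooks = 52254720000. So f^λ = 21! / 52254720000 = 51090942171709440000 / 52254720000 = 977728752.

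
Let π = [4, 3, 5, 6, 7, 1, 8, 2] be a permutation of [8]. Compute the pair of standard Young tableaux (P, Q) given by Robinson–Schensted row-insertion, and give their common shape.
P = [1, 2, 6, 7, 8] / [3, 5] / [4];  Q = [1, 3, 4, 5, 7] / [2, 8] / [6];  common shape = (5, 2, 1)

Row-insert the values π_1, π_2, … into P one at a time, bumping the leftmost entry strictly greater than the inserted value down to the next row. The recording tableau Q records, in position (i, j), the step at which that cell was added to P.
  Insert 4 (step 1): P = [4];  Q = [1]
  Insert 3 (step 2): P = [3] / [4];  Q = [1] / [2]
  Insert 5 (step 3): P = [3, 5] / [4];  Q = [1, 3] / [2]
  Insert 6 (step 4): P = [3, 5, 6] / [4];  Q = [1, 3, 4] / [2]
  Insert 7 (step 5): P = [3, 5, 6, 7] / [4];  Q = [1, 3, 4, 5] / [2]
  Insert 1 (step 6): P = [1, 5, 6, 7] / [3] / [4];  Q = [1, 3, 4, 5] / [2] / [6]
  Insert 8 (step 7): P = [1, 5, 6, 7, 8] / [3] / [4];  Q = [1, 3, 4, 5, 7] / [2] / [6]
  Insert 2 (step 8): P = [1, 2, 6, 7, 8] / [3, 5] / [4];  Q = [1, 3, 4, 5, 7] / [2, 8] / [6]
Final shape: (5, 2, 1).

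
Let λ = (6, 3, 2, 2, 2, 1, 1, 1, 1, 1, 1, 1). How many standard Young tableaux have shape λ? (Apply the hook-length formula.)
# SYT of shape (6, 3, 2, 2, 2, 1, 1, 1, 1, 1, 1, 1) = 125841408

Hook-length formula: f^λ = n! / Π hook(c), product over all cells c of the Young diagram. For λ = (6, 3, 2, 2, 2, 1, 1, 1, 1, 1, 1, 1), n = 22 boxes. Hook lengths by row (left-to-right, top-to-bottom): [17, 9, 5, 3, 2, 1]; [13, 5, 1]; [11, 3]; [10, 2]; [9, 1]; [7]; [6]; [5]; [4]; [3]; [2]; [1]. Product of hooks = 8931882960000. So f^λ = 22! / 8931882960000 = 1124000727777607680000 / 8931882960000 = 125841408.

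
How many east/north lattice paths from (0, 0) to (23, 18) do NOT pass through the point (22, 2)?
Number of paths = 202112635908

Total paths from (0, 0) to (23, 18): C(41, 23) = 202112640600. Paths through (22, 2): (paths (0, 0) → (22, 2)) × (paths (22, 2) → (23, 18)) = C(24, 22) · C(17, 1) = 276 · 17 = 4692. Avoidance count = 202112640600 − 4692 = 202112635908.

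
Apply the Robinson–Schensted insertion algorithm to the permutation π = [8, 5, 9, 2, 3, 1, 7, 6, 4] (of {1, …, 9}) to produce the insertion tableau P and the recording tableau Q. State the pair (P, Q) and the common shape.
P = [1, 3, 4] / [2, 6] / [5, 7] / [8, 9];  Q = [1, 3, 7] / [2, 5] / [4, 8] / [6, 9];  common shape = (3, 2, 2, 2)

Row-insert the values π_1, π_2, … into P one at a time, bumping the leftmost entry strictly greater than the inserted value down to the next row. The recording tableau Q records, in position (i, j), the step at which that cell was added to P.
  Insert 8 (step 1): P = [8];  Q = [1]
  Insert 5 (step 2): P = [5] / [8];  Q = [1] / [2]
  Insert 9 (step 3): P = [5, 9] / [8];  Q = [1, 3] / [2]
  Insert 2 (step 4): P = [2, 9] / [5] / [8];  Q = [1, 3] / [2] / [4]
  Insert 3 (step 5): P = [2, 3] / [5, 9] / [8];  Q = [1, 3] / [2, 5] / [4]
  Insert 1 (step 6): P = [1, 3] / [2, 9] / [5] / [8];  Q = [1, 3] / [2, 5] / [4] / [6]
  Insert 7 (step 7): P = [1, 3, 7] / [2, 9] / [5] / [8];  Q = [1, 3, 7] / [2, 5] / [4] / [6]
  Insert 6 (step 8): P = [1, 3, 6] / [2, 7] / [5, 9] / [8];  Q = [1, 3, 7] / [2, 5] / [4, 8] / [6]
  Insert 4 (step 9): P = [1, 3, 4] / [2, 6] / [5, 7] / [8, 9];  Q = [1, 3, 7] / [2, 5] / [4, 8] / [6, 9]
Final shape: (3, 2, 2, 2).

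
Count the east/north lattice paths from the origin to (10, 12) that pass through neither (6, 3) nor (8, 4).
Number of paths = 575651

Inclusion–exclusion. Total paths: C(22, 10) = 646646. Through P₁: C(9, 6)·C(13, 4) = 60060. Through P₂: C(12, 8)·C(10, 2) = 22275. Since P₁ is strictly southwest of P₂, a monotone path through both must visit P₁ then P₂; paths through both = C(9, 6)·C(3, 2)·C(10, 2) = 11340. Avoid both = 646646 − 60060 − 22275 + 11340 = 575651.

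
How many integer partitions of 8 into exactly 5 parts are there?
p(8, 5 parts) = 3

Partitions of n into exactly k parts ↔ partitions of n − k into at most k parts (subtract 1 from each part). For n = 8, k = 5, the partitions are: 4+1+1+1+1, 3+2+1+1+1, 2+2+2+1+1. Count = 3.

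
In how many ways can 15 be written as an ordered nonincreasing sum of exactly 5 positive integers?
p(15, 5 parts) = 30

Partitions of n into exactly k parts ↔ partitions of n − k into at most k parts (subtract 1 from each part). For n = 15, k = 5, the partitions are: 11+1+1+1+1, 10+2+1+1+1, 9+3+1+1+1, 9+2+2+1+1, 8+4+1+1+1, 8+3+2+1+1, 8+2+2+2+1, 7+5+1+1+1, 7+4+2+1+1, 7+3+3+1+1, 7+3+2+2+1, 7+2+2+2+2, 6+6+1+1+1, 6+5+2+1+1, 6+4+3+1+1, 6+4+2+2+1, 6+3+3+2+1, 6+3+2+2+2, 5+5+3+1+1, 5+5+2+2+1, 5+4+4+1+1, 5+4+3+2+1, 5+4+2+2+2, 5+3+3+3+1, 5+3+3+2+2, 4+4+4+2+1, 4+4+3+3+1, 4+4+3+2+2, 4+3+3+3+2, 3+3+3+3+3. Count = 30.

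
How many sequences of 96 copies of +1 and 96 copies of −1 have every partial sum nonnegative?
C_96 = 3721443204405954385563870541379246659709506697378694300

These ballot sequences are counted by the Catalan number C_n = (1/(n + 1)) · C(2n, n). For n = 96: C_96 = (1/97) · C(192, 96) = 360979990827377575399695442513786925991822149645733347100/97 = 3721443204405954385563870541379246659709506697378694300.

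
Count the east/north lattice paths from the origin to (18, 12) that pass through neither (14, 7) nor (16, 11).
Number of paths = 37960860

Inclusion–exclusion. Total paths: C(30, 18) = 86493225. Through P₁: C(21, 14)·C(9, 4) = 14651280. Through P₂: C(27, 16)·C(3, 2) = 39113685. Since P₁ is strictly southwest of P₂, a monotone path through both must visit P₁ then P₂; paths through both = C(21, 14)·C(6, 2)·C(3, 2) = 5232600. Avoid both = 86493225 − 14651280 − 39113685 + 5232600 = 37960860.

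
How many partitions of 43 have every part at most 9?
p(43, parts ≤ 9) = 19720

Use the recurrence p(n, m) = p(n, m−1) + p(n−m, m): either the largest part is < m (count p(n, m−1)) or the largest part is exactly m (remove one copy of m, count p(n−m, m)). With p(0, ·) = 1 this gives p(43, parts ≤ 9) = 19720. (By conjugating Young diagrams, this also counts partitions of 43 into at most 9 parts.)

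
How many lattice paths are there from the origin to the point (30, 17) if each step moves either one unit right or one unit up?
Number of paths = 2741188875414

A monotone lattice path from (0, 0) to (30, 17) consists of 30 east steps and 17 north steps in some order, so it is determined by which 30 of the 47 steps are east. The count is C(47, 30) = 2741188875414.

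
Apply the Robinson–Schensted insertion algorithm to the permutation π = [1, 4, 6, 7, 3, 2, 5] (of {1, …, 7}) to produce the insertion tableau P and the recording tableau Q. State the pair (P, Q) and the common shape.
P = [1, 2, 5, 7] / [3, 6] / [4];  Q = [1, 2, 3, 4] / [5, 7] / [6];  common shape = (4, 2, 1)

Row-insert the values π_1, π_2, … into P one at a time, bumping the leftmost entry strictly greater than the inserted value down to the next row. The recording tableau Q records, in position (i, j), the step at which that cell was added to P.
  Insert 1 (step 1): P = [1];  Q = [1]
  Insert 4 (step 2): P = [1, 4];  Q = [1, 2]
  Insert 6 (step 3): P = [1, 4, 6];  Q = [1, 2, 3]
  Insert 7 (step 4): P = [1, 4, 6, 7];  Q = [1, 2, 3, 4]
  Insert 3 (step 5): P = [1, 3, 6, 7] / [4];  Q = [1, 2, 3, 4] / [5]
  Insert 2 (step 6): P = [1, 2, 6, 7] / [3] / [4];  Q = [1, 2, 3, 4] / [5] / [6]
  Insert 5 (step 7): P = [1, 2, 5, 7] / [3, 6] / [4];  Q = [1, 2, 3, 4] / [5, 7] / [6]
Final shape: (4, 2, 1).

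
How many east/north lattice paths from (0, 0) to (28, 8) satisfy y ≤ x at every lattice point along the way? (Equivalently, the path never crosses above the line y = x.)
Number of paths = 21912660

By the reflection principle (André's argument), the number of monotone paths to (28, 8) with n ≤ m that never go above y = x is C(36, 28) − C(36, 29) = 30260340 − 8347680 = 21912660.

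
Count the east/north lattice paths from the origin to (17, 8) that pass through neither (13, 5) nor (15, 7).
Number of paths = 424287

Inclusion–exclusion. Total paths: C(25, 17) = 1081575. Through P₁: C(18, 13)·C(7, 4) = 299880. Through P₂: C(22, 15)·C(3, 2) = 511632. Since P₁ is strictly southwest of P₂, a monotone path through both must visit P₁ then P₂; paths through both = C(18, 13)·C(4, 2)·C(3, 2) = 154224. Avoid both = 1081575 − 299880 − 511632 + 154224 = 424287.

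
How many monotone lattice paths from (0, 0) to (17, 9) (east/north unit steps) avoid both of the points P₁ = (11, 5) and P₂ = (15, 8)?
Number of paths = 1194968

Inclusion–exclusion. Total paths: C(26, 17) = 3124550. Through P₁: C(16, 11)·C(10, 6) = 917280. Through P₂: C(23, 15)·C(3, 2) = 1470942. Since P₁ is strictly southwest of P₂, a monotone path through both must visit P₁ then P₂; paths through both = C(16, 11)·C(7, 4)·C(3, 2) = 458640. Avoid both = 3124550 − 917280 − 1470942 + 458640 = 1194968.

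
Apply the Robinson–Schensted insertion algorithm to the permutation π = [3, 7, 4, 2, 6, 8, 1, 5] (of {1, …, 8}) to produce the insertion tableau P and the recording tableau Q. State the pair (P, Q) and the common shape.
P = [1, 4, 5, 8] / [2, 6] / [3] / [7];  Q = [1, 2, 5, 6] / [3, 8] / [4] / [7];  common shape = (4, 2, 1, 1)

Row-insert the values π_1, π_2, … into P one at a time, bumping the leftmost entry strictly greater than the inserted value down to the next row. The recording tableau Q records, in position (i, j), the step at which that cell was added to P.
  Insert 3 (step 1): P = [3];  Q = [1]
  Insert 7 (step 2): P = [3, 7];  Q = [1, 2]
  Insert 4 (step 3): P = [3, 4] / [7];  Q = [1, 2] / [3]
  Insert 2 (step 4): P = [2, 4] / [3] / [7];  Q = [1, 2] / [3] / [4]
  Insert 6 (step 5): P = [2, 4, 6] / [3] / [7];  Q = [1, 2, 5] / [3] / [4]
  Insert 8 (step 6): P = [2, 4, 6, 8] / [3] / [7];  Q = [1, 2, 5, 6] / [3] / [4]
  Insert 1 (step 7): P = [1, 4, 6, 8] / [2] / [3] / [7];  Q = [1, 2, 5, 6] / [3] / [4] / [7]
  Insert 5 (step 8): P = [1, 4, 5, 8] / [2, 6] / [3] / [7];  Q = [1, 2, 5, 6] / [3, 8] / [4] / [7]
Final shape: (4, 2, 1, 1).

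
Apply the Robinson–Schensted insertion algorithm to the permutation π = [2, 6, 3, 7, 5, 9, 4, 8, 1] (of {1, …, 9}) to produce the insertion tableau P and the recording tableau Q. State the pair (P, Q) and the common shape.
P = [1, 3, 4, 8] / [2, 7, 9] / [5] / [6];  Q = [1, 2, 4, 6] / [3, 5, 8] / [7] / [9];  common shape = (4, 3, 1, 1)

Row-insert the values π_1, π_2, … into P one at a time, bumping the leftmost entry strictly greater than the inserted value down to the next row. The recording tableau Q records, in position (i, j), the step at which that cell was added to P.
  Insert 2 (step 1): P = [2];  Q = [1]
  Insert 6 (step 2): P = [2, 6];  Q = [1, 2]
  Insert 3 (step 3): P = [2, 3] / [6];  Q = [1, 2] / [3]
  Insert 7 (step 4): P = [2, 3, 7] / [6];  Q = [1, 2, 4] / [3]
  Insert 5 (step 5): P = [2, 3, 5] / [6, 7];  Q = [1, 2, 4] / [3, 5]
  Insert 9 (step 6): P = [2, 3, 5, 9] / [6, 7];  Q = [1, 2, 4, 6] / [3, 5]
  Insert 4 (step 7): P = [2, 3, 4, 9] / [5, 7] / [6];  Q = [1, 2, 4, 6] / [3, 5] / [7]
  Insert 8 (step 8): P = [2, 3, 4, 8] / [5, 7, 9] / [6];  Q = [1, 2, 4, 6] / [3, 5, 8] / [7]
  Insert 1 (step 9): P = [1, 3, 4, 8] / [2, 7, 9] / [5] / [6];  Q = [1, 2, 4, 6] / [3, 5, 8] / [7] / [9]
Final shape: (4, 3, 1, 1).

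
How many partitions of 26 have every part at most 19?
p(26, parts ≤ 19) = 2406

Use the recurrence p(n, m) = p(n, m−1) + p(n−m, m): either the largest part is < m (count p(n, m−1)) or the largest part is exactly m (remove one copy of m, count p(n−m, m)). With p(0, ·) = 1 this gives p(26, parts ≤ 19) = 2406. (By conjugating Young diagrams, this also counts partitions of 26 into at most 19 parts.)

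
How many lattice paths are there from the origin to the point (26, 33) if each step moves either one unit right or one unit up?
Number of paths = 39602161018878633

A monotone lattice path from (0, 0) to (26, 33) consists of 26 east steps and 33 north steps in some order, so it is determined by which 26 of the 59 steps are east. The count is C(59, 26) = 39602161018878633.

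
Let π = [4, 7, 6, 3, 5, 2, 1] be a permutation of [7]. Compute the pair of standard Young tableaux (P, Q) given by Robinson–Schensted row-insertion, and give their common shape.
P = [1, 5] / [2, 6] / [3] / [4] / [7];  Q = [1, 2] / [3, 5] / [4] / [6] / [7];  common shape = (2, 2, 1, 1, 1)

Row-insert the values π_1, π_2, … into P one at a time, bumping the leftmost entry strictly greater than the inserted value down to the next row. The recording tableau Q records, in position (i, j), the step at which that cell was added to P.
  Insert 4 (step 1): P = [4];  Q = [1]
  Insert 7 (step 2): P = [4, 7];  Q = [1, 2]
  Insert 6 (step 3): P = [4, 6] / [7];  Q = [1, 2] / [3]
  Insert 3 (step 4): P = [3, 6] / [4] / [7];  Q = [1, 2] / [3] / [4]
  Insert 5 (step 5): P = [3, 5] / [4, 6] / [7];  Q = [1, 2] / [3, 5] / [4]
  Insert 2 (step 6): P = [2, 5] / [3, 6] / [4] / [7];  Q = [1, 2] / [3, 5] / [4] / [6]
  Insert 1 (step 7): P = [1, 5] / [2, 6] / [3] / [4] / [7];  Q = [1, 2] / [3, 5] / [4] / [6] / [7]
Final shape: (2, 2, 1, 1, 1).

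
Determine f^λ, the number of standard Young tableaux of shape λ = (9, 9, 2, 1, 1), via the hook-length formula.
# SYT of shape (9, 9, 2, 1, 1) = 49244580

Hook-length formula: f^λ = n! / Π hook(c), product over all cells c of the Young diagram. For λ = (9, 9, 2, 1, 1), n = 22 boxes. Hook lengths by row (left-to-right, top-to-bottom): [13, 10, 8, 7, 6, 5, 4, 3, 2]; [12, 9, 7, 6, 5, 4, 3, 2, 1]; [4, 1]; [2]; [1]. Product of hooks = 22824861696000. So f^λ = 22! / 22824861696000 = 1124000727777607680000 / 22824861696000 = 49244580.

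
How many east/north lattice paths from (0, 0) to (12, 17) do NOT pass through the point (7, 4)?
Number of paths = 49068495

Total paths from (0, 0) to (12, 17): C(29, 12) = 51895935. Paths through (7, 4): (paths (0, 0) → (7, 4)) × (paths (7, 4) → (12, 17)) = C(11, 7) · C(18, 5) = 330 · 8568 = 2827440. Avoidance count = 51895935 − 2827440 = 49068495.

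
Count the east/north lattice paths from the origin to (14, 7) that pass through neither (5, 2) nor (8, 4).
Number of paths = 50298

Inclusion–exclusion. Total paths: C(21, 14) = 116280. Through P₁: C(7, 5)·C(14, 9) = 42042. Through P₂: C(12, 8)·C(9, 6) = 41580. Since P₁ is strictly southwest of P₂, a monotone path through both must visit P₁ then P₂; paths through both = C(7, 5)·C(5, 3)·C(9, 6) = 17640. Avoid both = 116280 − 42042 − 41580 + 17640 = 50298.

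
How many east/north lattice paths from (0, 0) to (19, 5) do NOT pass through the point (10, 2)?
Number of paths = 27984

Total paths from (0, 0) to (19, 5): C(24, 19) = 42504. Paths through (10, 2): (paths (0, 0) → (10, 2)) × (paths (10, 2) → (19, 5)) = C(12, 10) · C(12, 9) = 66 · 220 = 14520. Avoidance count = 42504 − 14520 = 27984.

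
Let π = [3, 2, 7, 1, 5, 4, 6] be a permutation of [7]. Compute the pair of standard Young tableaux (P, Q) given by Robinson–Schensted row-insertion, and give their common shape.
P = [1, 4, 6] / [2, 5] / [3, 7];  Q = [1, 3, 7] / [2, 5] / [4, 6];  common shape = (3, 2, 2)

Row-insert the values π_1, π_2, … into P one at a time, bumping the leftmost entry strictly greater than the inserted value down to the next row. The recording tableau Q records, in position (i, j), the step at which that cell was added to P.
  Insert 3 (step 1): P = [3];  Q = [1]
  Insert 2 (step 2): P = [2] / [3];  Q = [1] / [2]
  Insert 7 (step 3): P = [2, 7] / [3];  Q = [1, 3] / [2]
  Insert 1 (step 4): P = [1, 7] / [2] / [3];  Q = [1, 3] / [2] / [4]
  Insert 5 (step 5): P = [1, 5] / [2, 7] / [3];  Q = [1, 3] / [2, 5] / [4]
  Insert 4 (step 6): P = [1, 4] / [2, 5] / [3, 7];  Q = [1, 3] / [2, 5] / [4, 6]
  Insert 6 (step 7): P = [1, 4, 6] / [2, 5] / [3, 7];  Q = [1, 3, 7] / [2, 5] / [4, 6]
Final shape: (3, 2, 2).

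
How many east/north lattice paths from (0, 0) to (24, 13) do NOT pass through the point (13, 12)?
Number of paths = 3500063700

Total paths from (0, 0) to (24, 13): C(37, 24) = 3562467300. Paths through (13, 12): (paths (0, 0) → (13, 12)) × (paths (13, 12) → (24, 13)) = C(25, 13) · C(12, 11) = 5200300 · 12 = 62403600. Avoidance count = 3562467300 − 62403600 = 3500063700.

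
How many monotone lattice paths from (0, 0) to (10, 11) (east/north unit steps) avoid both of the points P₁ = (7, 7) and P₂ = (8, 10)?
Number of paths = 142506

Inclusion–exclusion. Total paths: C(21, 10) = 352716. Through P₁: C(14, 7)·C(7, 3) = 120120. Through P₂: C(18, 8)·C(3, 2) = 131274. Since P₁ is strictly southwest of P₂, a monotone path through both must visit P₁ then P₂; paths through both = C(14, 7)·C(4, 1)·C(3, 2) = 41184. Avoid both = 352716 − 120120 − 131274 + 41184 = 142506.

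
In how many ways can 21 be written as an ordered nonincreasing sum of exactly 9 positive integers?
p(21, 9 parts) = 73

Partitions of n into exactly k parts are in bijection with partitions of n − k into at most k parts (subtract 1 from each part). So p(21, exactly 9) = p(12, parts ≤ 9). Computing via the recurrence p(m, j) = p(m, j−1) + p(m−j, j) gives 73.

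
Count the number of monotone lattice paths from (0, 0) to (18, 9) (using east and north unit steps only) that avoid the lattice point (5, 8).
Number of paths = 4668807

Total paths from (0, 0) to (18, 9): C(27, 18) = 4686825. Paths through (5, 8): (paths (0, 0) → (5, 8)) × (paths (5, 8) → (18, 9)) = C(13, 5) · C(14, 13) = 1287 · 14 = 18018. Avoidance count = 4686825 − 18018 = 4668807.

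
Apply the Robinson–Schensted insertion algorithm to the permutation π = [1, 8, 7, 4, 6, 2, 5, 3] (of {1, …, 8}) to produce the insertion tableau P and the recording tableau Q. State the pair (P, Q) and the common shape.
P = [1, 2, 3] / [4, 5] / [6] / [7] / [8];  Q = [1, 2, 5] / [3, 7] / [4] / [6] / [8];  common shape = (3, 2, 1, 1, 1)

Row-insert the values π_1, π_2, … into P one at a time, bumping the leftmost entry strictly greater than the inserted value down to the next row. The recording tableau Q records, in position (i, j), the step at which that cell was added to P.
  Insert 1 (step 1): P = [1];  Q = [1]
  Insert 8 (step 2): P = [1, 8];  Q = [1, 2]
  Insert 7 (step 3): P = [1, 7] / [8];  Q = [1, 2] / [3]
  Insert 4 (step 4): P = [1, 4] / [7] / [8];  Q = [1, 2] / [3] / [4]
  Insert 6 (step 5): P = [1, 4, 6] / [7] / [8];  Q = [1, 2, 5] / [3] / [4]
  Insert 2 (step 6): P = [1, 2, 6] / [4] / [7] / [8];  Q = [1, 2, 5] / [3] / [4] / [6]
  Insert 5 (step 7): P = [1, 2, 5] / [4, 6] / [7] / [8];  Q = [1, 2, 5] / [3, 7] / [4] / [6]
  Insert 3 (step 8): P = [1, 2, 3] / [4, 5] / [6] / [7] / [8];  Q = [1, 2, 5] / [3, 7] / [4] / [6] / [8]
Final shape: (3, 2, 1, 1, 1).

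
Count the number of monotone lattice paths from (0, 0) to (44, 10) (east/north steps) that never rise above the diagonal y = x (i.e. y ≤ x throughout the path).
Number of paths = 18612776910

By the reflection principle (André's argument), the number of monotone paths to (44, 10) with n ≤ m that never go above y = x is C(54, 44) − C(54, 45) = 23930713170 − 5317936260 = 18612776910.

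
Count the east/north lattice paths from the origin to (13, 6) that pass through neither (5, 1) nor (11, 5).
Number of paths = 10086

Inclusion–exclusion. Total paths: C(19, 13) = 27132. Through P₁: C(6, 5)·C(13, 8) = 7722. Through P₂: C(16, 11)·C(3, 2) = 13104. Since P₁ is strictly southwest of P₂, a monotone path through both must visit P₁ then P₂; paths through both = C(6, 5)·C(10, 6)·C(3, 2) = 3780. Avoid both = 27132 − 7722 − 13104 + 3780 = 10086.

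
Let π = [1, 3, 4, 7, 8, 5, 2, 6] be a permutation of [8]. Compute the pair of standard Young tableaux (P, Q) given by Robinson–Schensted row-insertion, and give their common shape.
P = [1, 2, 4, 5, 6] / [3, 8] / [7];  Q = [1, 2, 3, 4, 5] / [6, 8] / [7];  common shape = (5, 2, 1)

Row-insert the values π_1, π_2, … into P one at a time, bumping the leftmost entry strictly greater than the inserted value down to the next row. The recording tableau Q records, in position (i, j), the step at which that cell was added to P.
  Insert 1 (step 1): P = [1];  Q = [1]
  Insert 3 (step 2): P = [1, 3];  Q = [1, 2]
  Insert 4 (step 3): P = [1, 3, 4];  Q = [1, 2, 3]
  Insert 7 (step 4): P = [1, 3, 4, 7];  Q = [1, 2, 3, 4]
  Insert 8 (step 5): P = [1, 3, 4, 7, 8];  Q = [1, 2, 3, 4, 5]
  Insert 5 (step 6): P = [1, 3, 4, 5, 8] / [7];  Q = [1, 2, 3, 4, 5] / [6]
  Insert 2 (step 7): P = [1, 2, 4, 5, 8] / [3] / [7];  Q = [1, 2, 3, 4, 5] / [6] / [7]
  Insert 6 (step 8): P = [1, 2, 4, 5, 6] / [3, 8] / [7];  Q = [1, 2, 3, 4, 5] / [6, 8] / [7]
Final shape: (5, 2, 1).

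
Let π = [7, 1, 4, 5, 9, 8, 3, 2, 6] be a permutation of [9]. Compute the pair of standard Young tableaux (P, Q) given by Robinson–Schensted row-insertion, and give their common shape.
P = [1, 2, 5, 6] / [3, 8] / [4, 9] / [7];  Q = [1, 3, 4, 5] / [2, 6] / [7, 9] / [8];  common shape = (4, 2, 2, 1)

Row-insert the values π_1, π_2, … into P one at a time, bumping the leftmost entry strictly greater than the inserted value down to the next row. The recording tableau Q records, in position (i, j), the step at which that cell was added to P.
  Insert 7 (step 1): P = [7];  Q = [1]
  Insert 1 (step 2): P = [1] / [7];  Q = [1] / [2]
  Insert 4 (step 3): P = [1, 4] / [7];  Q = [1, 3] / [2]
  Insert 5 (step 4): P = [1, 4, 5] / [7];  Q = [1, 3, 4] / [2]
  Insert 9 (step 5): P = [1, 4, 5, 9] / [7];  Q = [1, 3, 4, 5] / [2]
  Insert 8 (step 6): P = [1, 4, 5, 8] / [7, 9];  Q = [1, 3, 4, 5] / [2, 6]
  Insert 3 (step 7): P = [1, 3, 5, 8] / [4, 9] / [7];  Q = [1, 3, 4, 5] / [2, 6] / [7]
  Insert 2 (step 8): P = [1, 2, 5, 8] / [3, 9] / [4] / [7];  Q = [1, 3, 4, 5] / [2, 6] / [7] / [8]
  Insert 6 (step 9): P = [1, 2, 5, 6] / [3, 8] / [4, 9] / [7];  Q = [1, 3, 4, 5] / [2, 6] / [7, 9] / [8]
Final shape: (4, 2, 2, 1).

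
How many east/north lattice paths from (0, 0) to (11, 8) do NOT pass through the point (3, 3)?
Number of paths = 49842

Total paths from (0, 0) to (11, 8): C(19, 11) = 75582. Paths through (3, 3): (paths (0, 0) → (3, 3)) × (paths (3, 3) → (11, 8)) = C(6, 3) · C(13, 8) = 20 · 1287 = 25740. Avoidance count = 75582 − 25740 = 49842.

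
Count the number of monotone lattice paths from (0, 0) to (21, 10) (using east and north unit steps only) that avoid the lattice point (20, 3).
Number of paths = 44337997

Total paths from (0, 0) to (21, 10): C(31, 21) = 44352165. Paths through (20, 3): (paths (0, 0) → (20, 3)) × (paths (20, 3) → (21, 10)) = C(23, 20) · C(8, 1) = 1771 · 8 = 14168. Avoidance count = 44352165 − 14168 = 44337997.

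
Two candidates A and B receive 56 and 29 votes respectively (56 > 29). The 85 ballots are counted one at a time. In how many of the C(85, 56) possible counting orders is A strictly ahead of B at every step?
Strict-lead orderings = 14234433178409151722856

Total orderings of the 85 votes with 56 for A: C(85, 56) = 44812104450547329497880. By the Bertrand ballot formula (Cycle Lemma / reflection principle), the number of orderings in which A is strictly ahead of B throughout is (p − q)/(p + q) · C(p + q, p) = (56 − 29)/(56 + 29) · 44812104450547329497880 = 14234433178409151722856.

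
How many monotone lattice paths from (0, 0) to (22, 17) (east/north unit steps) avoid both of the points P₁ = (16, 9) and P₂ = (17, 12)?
Number of paths = 33867607065

Inclusion–exclusion. Total paths: C(39, 22) = 51021117810. Through P₁: C(25, 16)·C(14, 6) = 6135053925. Through P₂: C(29, 17)·C(10, 5) = 13077775620. Since P₁ is strictly southwest of P₂, a monotone path through both must visit P₁ then P₂; paths through both = C(25, 16)·C(4, 1)·C(10, 5) = 2059318800. Avoid both = 51021117810 − 6135053925 − 13077775620 + 2059318800 = 33867607065.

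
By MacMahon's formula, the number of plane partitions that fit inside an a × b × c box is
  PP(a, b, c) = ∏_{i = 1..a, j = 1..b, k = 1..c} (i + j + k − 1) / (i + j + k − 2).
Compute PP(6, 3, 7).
PP(6, 3, 7) = 131589315

Evaluate the triple product over i = 1..6, j = 1..3, k = 1..7. The factors are (2/1) · (3/2) · (4/3) · (5/4) · (6/5) · (7/6) · (8/7) · (3/2) · … (126 factors total). The numerators and denominators telescope so the product is an integer; carrying out the multiplication exactly gives PP(6, 3, 7) = 131589315.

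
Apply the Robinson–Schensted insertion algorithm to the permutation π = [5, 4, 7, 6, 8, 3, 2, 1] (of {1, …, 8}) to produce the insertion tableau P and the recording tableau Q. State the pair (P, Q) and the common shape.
P = [1, 6, 8] / [2, 7] / [3] / [4] / [5];  Q = [1, 3, 5] / [2, 4] / [6] / [7] / [8];  common shape = (3, 2, 1, 1, 1)

Row-insert the values π_1, π_2, … into P one at a time, bumping the leftmost entry strictly greater than the inserted value down to the next row. The recording tableau Q records, in position (i, j), the step at which that cell was added to P.
  Insert 5 (step 1): P = [5];  Q = [1]
  Insert 4 (step 2): P = [4] / [5];  Q = [1] / [2]
  Insert 7 (step 3): P = [4, 7] / [5];  Q = [1, 3] / [2]
  Insert 6 (step 4): P = [4, 6] / [5, 7];  Q = [1, 3] / [2, 4]
  Insert 8 (step 5): P = [4, 6, 8] / [5, 7];  Q = [1, 3, 5] / [2, 4]
  Insert 3 (step 6): P = [3, 6, 8] / [4, 7] / [5];  Q = [1, 3, 5] / [2, 4] / [6]
  Insert 2 (step 7): P = [2, 6, 8] / [3, 7] / [4] / [5];  Q = [1, 3, 5] / [2, 4] / [6] / [7]
  Insert 1 (step 8): P = [1, 6, 8] / [2, 7] / [3] / [4] / [5];  Q = [1, 3, 5] / [2, 4] / [6] / [7] / [8]
Final shape: (3, 2, 1, 1, 1).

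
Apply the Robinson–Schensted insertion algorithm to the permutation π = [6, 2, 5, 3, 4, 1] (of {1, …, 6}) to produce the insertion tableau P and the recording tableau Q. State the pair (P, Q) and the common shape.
P = [1, 3, 4] / [2] / [5] / [6];  Q = [1, 3, 5] / [2] / [4] / [6];  common shape = (3, 1, 1, 1)

Row-insert the values π_1, π_2, … into P one at a time, bumping the leftmost entry strictly greater than the inserted value down to the next row. The recording tableau Q records, in position (i, j), the step at which that cell was added to P.
  Insert 6 (step 1): P = [6];  Q = [1]
  Insert 2 (step 2): P = [2] / [6];  Q = [1] / [2]
  Insert 5 (step 3): P = [2, 5] / [6];  Q = [1, 3] / [2]
  Insert 3 (step 4): P = [2, 3] / [5] / [6];  Q = [1, 3] / [2] / [4]
  Insert 4 (step 5): P = [2, 3, 4] / [5] / [6];  Q = [1, 3, 5] / [2] / [4]
  Insert 1 (step 6): P = [1, 3, 4] / [2] / [5] / [6];  Q = [1, 3, 5] / [2] / [4] / [6]
Final shape: (3, 1, 1, 1).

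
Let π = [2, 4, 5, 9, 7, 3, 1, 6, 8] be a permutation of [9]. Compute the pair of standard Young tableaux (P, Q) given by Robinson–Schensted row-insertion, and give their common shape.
P = [1, 3, 5, 6, 8] / [2, 7] / [4] / [9];  Q = [1, 2, 3, 4, 9] / [5, 8] / [6] / [7];  common shape = (5, 2, 1, 1)

Row-insert the values π_1, π_2, … into P one at a time, bumping the leftmost entry strictly greater than the inserted value down to the next row. The recording tableau Q records, in position (i, j), the step at which that cell was added to P.
  Insert 2 (step 1): P = [2];  Q = [1]
  Insert 4 (step 2): P = [2, 4];  Q = [1, 2]
  Insert 5 (step 3): P = [2, 4, 5];  Q = [1, 2, 3]
  Insert 9 (step 4): P = [2, 4, 5, 9];  Q = [1, 2, 3, 4]
  Insert 7 (step 5): P = [2, 4, 5, 7] / [9];  Q = [1, 2, 3, 4] / [5]
  Insert 3 (step 6): P = [2, 3, 5, 7] / [4] / [9];  Q = [1, 2, 3, 4] / [5] / [6]
  Insert 1 (step 7): P = [1, 3, 5, 7] / [2] / [4] / [9];  Q = [1, 2, 3, 4] / [5] / [6] / [7]
  Insert 6 (step 8): P = [1, 3, 5, 6] / [2, 7] / [4] / [9];  Q = [1, 2, 3, 4] / [5, 8] / [6] / [7]
  Insert 8 (step 9): P = [1, 3, 5, 6, 8] / [2, 7] / [4] / [9];  Q = [1, 2, 3, 4, 9] / [5, 8] / [6] / [7]
Final shape: (5, 2, 1, 1).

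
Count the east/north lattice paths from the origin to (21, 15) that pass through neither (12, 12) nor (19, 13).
Number of paths = 3018546128

Inclusion–exclusion. Total paths: C(36, 21) = 5567902560. Through P₁: C(24, 12)·C(12, 9) = 594914320. Through P₂: C(32, 19)·C(4, 2) = 2084241600. Since P₁ is strictly southwest of P₂, a monotone path through both must visit P₁ then P₂; paths through both = C(24, 12)·C(8, 7)·C(4, 2) = 129799488. Avoid both = 5567902560 − 594914320 − 2084241600 + 129799488 = 3018546128.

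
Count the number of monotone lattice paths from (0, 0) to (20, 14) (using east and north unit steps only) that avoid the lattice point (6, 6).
Number of paths = 1096508160

Total paths from (0, 0) to (20, 14): C(34, 20) = 1391975640. Paths through (6, 6): (paths (0, 0) → (6, 6)) × (paths (6, 6) → (20, 14)) = C(12, 6) · C(22, 14) = 924 · 319770 = 295467480. Avoidance count = 1391975640 − 295467480 = 1096508160.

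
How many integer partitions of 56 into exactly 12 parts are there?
p(56, 12 parts) = 42333

Partitions of n into exactly k parts are in bijection with partitions of n − k into at most k parts (subtract 1 from each part). So p(56, exactly 12) = p(44, parts ≤ 12). Computing via the recurrence p(m, j) = p(m, j−1) + p(m−j, j) gives 42333.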